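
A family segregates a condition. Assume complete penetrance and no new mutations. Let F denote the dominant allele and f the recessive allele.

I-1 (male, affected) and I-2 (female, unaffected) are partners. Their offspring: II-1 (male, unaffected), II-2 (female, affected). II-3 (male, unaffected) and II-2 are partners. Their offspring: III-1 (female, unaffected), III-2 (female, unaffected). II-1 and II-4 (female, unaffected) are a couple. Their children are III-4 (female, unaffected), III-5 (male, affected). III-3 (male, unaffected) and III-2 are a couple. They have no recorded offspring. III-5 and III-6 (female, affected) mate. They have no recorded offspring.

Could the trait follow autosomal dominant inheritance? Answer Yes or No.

Under autosomal dominant, III-5 (affected, male) cannot arise from II-1 (unaffected) × II-4 (unaffected).

No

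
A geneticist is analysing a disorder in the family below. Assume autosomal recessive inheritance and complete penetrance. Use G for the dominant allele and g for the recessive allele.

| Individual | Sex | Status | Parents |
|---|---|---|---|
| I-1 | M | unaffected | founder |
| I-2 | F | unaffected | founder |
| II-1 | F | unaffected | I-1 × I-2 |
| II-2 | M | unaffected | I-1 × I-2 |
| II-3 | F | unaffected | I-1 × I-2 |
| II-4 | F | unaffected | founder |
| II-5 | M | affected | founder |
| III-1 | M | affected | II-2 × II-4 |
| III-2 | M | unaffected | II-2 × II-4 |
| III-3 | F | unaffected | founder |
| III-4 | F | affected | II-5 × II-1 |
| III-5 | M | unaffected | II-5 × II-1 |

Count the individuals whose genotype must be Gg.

4

Obligate heterozygotes: II-1 is unaffected so carries G and passed g to III-4 (gg), so II-1 is Gg; II-2 is unaffected so carries G and passed g to III-1 (gg), so II-2 is Gg; II-4 is unaffected so carries G and passed g to III-1 (gg), so II-4 is Gg; III-5 is unaffected so carries G and received g from II-5 (gg), so III-5 is Gg.
Every other individual is either homozygous by phenotype or has at least one consistent homozygous assignment, so the count is 4.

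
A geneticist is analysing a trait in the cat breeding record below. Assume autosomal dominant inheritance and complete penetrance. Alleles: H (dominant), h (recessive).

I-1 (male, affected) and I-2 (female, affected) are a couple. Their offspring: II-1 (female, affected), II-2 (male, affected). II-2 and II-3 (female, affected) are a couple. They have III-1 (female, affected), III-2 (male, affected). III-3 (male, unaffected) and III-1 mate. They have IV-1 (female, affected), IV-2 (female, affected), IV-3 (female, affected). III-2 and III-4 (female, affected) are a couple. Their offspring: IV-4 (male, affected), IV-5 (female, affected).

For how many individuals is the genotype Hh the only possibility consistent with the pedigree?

Obligate heterozygotes: IV-1 is affected so carries H and received h from III-3 (hh), so IV-1 is Hh; IV-2 is affected so carries H and received h from III-3 (hh), so IV-2 is Hh; IV-3 is affected so carries H and received h from III-3 (hh), so IV-3 is Hh.
Every other individual is either homozygous by phenotype or has at least one consistent homozygous assignment, so the count is 3.

3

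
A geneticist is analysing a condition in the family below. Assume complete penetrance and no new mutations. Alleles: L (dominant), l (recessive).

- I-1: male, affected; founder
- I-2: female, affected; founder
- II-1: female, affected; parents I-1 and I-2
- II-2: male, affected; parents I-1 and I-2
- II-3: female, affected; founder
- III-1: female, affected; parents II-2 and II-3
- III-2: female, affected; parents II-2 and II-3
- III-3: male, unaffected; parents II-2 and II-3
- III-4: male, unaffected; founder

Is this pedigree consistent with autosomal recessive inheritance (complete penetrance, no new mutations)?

No

Under autosomal recessive, III-3 (unaffected, male) cannot arise from II-2 (affected) × II-3 (affected).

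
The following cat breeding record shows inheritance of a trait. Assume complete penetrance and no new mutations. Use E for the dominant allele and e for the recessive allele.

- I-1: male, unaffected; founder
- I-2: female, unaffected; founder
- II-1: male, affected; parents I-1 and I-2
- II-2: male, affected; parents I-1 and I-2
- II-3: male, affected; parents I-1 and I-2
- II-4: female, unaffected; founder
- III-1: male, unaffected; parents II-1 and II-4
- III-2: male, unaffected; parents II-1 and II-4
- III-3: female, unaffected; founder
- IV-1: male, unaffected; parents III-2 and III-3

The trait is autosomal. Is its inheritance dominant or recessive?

I-1 and I-2 are both unaffected yet have an affected child II-1. Under dominance, an affected child requires at least one affected parent, so the trait cannot be dominant.

recessive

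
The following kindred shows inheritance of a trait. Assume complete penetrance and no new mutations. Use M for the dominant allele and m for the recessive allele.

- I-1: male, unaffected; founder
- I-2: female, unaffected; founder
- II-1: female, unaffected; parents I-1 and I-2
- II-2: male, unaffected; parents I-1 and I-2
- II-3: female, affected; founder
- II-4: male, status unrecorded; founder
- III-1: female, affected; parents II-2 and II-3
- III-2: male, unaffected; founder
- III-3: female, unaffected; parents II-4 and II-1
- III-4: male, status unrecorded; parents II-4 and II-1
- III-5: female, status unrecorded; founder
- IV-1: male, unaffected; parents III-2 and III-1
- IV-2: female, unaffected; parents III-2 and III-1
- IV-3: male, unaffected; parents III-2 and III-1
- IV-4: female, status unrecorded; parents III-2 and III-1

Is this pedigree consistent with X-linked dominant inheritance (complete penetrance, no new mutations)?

Yes

A consistent assignment under X-linked dominant exists: I-1 X^m Y, I-2 X^m X^m, II-1 X^m X^m, II-2 X^m Y, II-3 X^M X^M, II-4 X^m Y, III-1 X^M X^m, III-2 X^m Y, III-3 X^m X^m, III-4 X^m Y, III-5 X^M X^M, IV-1 X^m Y, IV-2 X^m X^m, IV-3 X^m Y, IV-4 X^M X^m.
In this assignment every recorded phenotype matches its genotype and every non-founder's genotype is obtainable from its parents' genotypes, so the pedigree is consistent.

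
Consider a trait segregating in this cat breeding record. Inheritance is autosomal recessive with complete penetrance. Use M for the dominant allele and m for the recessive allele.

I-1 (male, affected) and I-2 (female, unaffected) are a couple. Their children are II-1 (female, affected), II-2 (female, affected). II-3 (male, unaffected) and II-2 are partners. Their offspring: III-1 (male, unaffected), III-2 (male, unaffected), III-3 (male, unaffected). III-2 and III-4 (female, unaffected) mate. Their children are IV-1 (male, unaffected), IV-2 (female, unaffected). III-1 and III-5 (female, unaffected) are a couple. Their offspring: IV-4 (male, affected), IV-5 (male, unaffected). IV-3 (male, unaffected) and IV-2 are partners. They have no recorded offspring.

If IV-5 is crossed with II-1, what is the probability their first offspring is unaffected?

2/3

III-1 is unaffected so carries M and received m from II-2 (mm), so III-1 is Mm.
III-5 is unaffected so carries M and passed m to IV-4 (mm), so III-5 is Mm.
IV-5 is an unaffected offspring of III-1 (Mm) × III-5 (Mm), whose cross gives 1/4 MM : 1/2 Mm : 1/4 mm; conditioning on being unaffected, IV-5 is MM with probability 1/3, Mm with probability 2/3.
II-1 is affected, so II-1 is mm.
Summing over parental genotype combinations, P(offspring is unaffected) = 1/3·1 + 2/3·1/2 = 2/3.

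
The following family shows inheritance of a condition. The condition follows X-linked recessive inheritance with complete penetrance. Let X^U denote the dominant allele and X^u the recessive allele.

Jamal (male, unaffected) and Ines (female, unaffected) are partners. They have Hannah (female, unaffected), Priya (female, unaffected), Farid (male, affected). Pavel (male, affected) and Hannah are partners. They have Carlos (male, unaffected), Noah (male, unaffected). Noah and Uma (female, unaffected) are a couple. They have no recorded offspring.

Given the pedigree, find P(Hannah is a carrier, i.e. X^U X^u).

Jamal is unaffected, so Jamal is X^U Y.
Ines is unaffected so carries U and passed u to Farid (X^u Y), so Ines is X^U X^u.
Their cross gives offspring ratios 1/2 X^U X^U : 1/2 X^U X^u. Conditioning on Hannah being unaffected, P(X^U X^u) = 1/2 / 1 = 1/2 before taking Hannah's own offspring into account.
Pavel is affected, so Pavel is X^u Y.
Now use Hannah's offspring. Probability of each recorded status — unaffected son Carlos: 1/2 if Hannah is X^U X^u, 1 if X^U X^U; unaffected son Noah: 1/2 if Hannah is X^U X^u, 1 if X^U X^U.
Bayes: P(X^U X^u) = 1/2·1/4 / (1/2·1/4 + 1/2·1) = 1/5.

1/5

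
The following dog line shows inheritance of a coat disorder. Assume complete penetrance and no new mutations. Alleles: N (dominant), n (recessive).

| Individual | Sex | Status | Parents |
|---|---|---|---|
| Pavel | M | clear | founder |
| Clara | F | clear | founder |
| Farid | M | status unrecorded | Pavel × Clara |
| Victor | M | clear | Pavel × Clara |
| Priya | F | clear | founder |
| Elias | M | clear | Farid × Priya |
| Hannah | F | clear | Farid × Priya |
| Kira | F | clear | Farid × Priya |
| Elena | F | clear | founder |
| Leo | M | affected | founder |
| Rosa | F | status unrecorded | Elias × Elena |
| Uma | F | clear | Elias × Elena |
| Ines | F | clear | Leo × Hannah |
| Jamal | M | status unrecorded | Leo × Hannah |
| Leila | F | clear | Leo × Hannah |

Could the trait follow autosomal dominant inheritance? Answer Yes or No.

A consistent assignment under autosomal dominant exists: Pavel nn, Clara nn, Farid nn, Victor nn, Priya nn, Elias nn, Hannah nn, Kira nn, Elena nn, Leo Nn, Rosa nn, Uma nn, Ines nn, Jamal Nn, Leila nn.
In this assignment every recorded phenotype matches its genotype and every non-founder's genotype is obtainable from its parents' genotypes, so the pedigree is consistent.

Yes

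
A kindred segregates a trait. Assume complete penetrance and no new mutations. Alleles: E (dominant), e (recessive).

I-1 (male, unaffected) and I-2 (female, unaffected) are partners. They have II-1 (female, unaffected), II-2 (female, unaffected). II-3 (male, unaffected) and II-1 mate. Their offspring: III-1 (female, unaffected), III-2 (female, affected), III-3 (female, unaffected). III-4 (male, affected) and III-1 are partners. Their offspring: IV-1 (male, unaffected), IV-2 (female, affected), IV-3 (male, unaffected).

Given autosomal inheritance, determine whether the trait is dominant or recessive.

recessive

II-3 and II-1 are both unaffected yet have an affected child III-2. Under dominance, an affected child requires at least one affected parent, so the trait cannot be dominant.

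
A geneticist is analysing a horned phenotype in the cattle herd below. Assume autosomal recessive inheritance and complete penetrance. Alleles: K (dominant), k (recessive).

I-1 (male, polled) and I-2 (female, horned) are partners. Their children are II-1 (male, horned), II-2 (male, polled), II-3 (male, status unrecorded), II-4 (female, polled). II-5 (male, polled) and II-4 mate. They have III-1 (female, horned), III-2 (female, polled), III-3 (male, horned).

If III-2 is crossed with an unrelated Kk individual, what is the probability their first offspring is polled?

II-5 is polled so carries K and passed k to III-1 (kk), so II-5 is Kk.
II-4 is polled so carries K and received k from I-2 (kk), so II-4 is Kk.
III-2 is a polled offspring of II-5 (Kk) × II-4 (Kk), whose cross gives 1/4 KK : 1/2 Kk : 1/4 kk; conditioning on being polled, III-2 is KK with probability 1/3, Kk with probability 2/3.
Summing over parental genotype combinations, P(offspring is polled) = 1/3·1 + 2/3·3/4 = 5/6.

5/6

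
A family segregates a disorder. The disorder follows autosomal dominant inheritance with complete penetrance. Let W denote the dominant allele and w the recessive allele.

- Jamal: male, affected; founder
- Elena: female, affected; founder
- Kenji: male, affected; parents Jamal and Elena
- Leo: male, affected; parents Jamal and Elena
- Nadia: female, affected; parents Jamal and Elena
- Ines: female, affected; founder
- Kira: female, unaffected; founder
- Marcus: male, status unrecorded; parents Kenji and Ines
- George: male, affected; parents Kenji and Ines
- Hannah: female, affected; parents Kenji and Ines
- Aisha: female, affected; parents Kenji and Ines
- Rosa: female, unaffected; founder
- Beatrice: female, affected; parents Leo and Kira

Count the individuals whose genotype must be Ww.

1

Obligate heterozygotes: Beatrice is affected so carries W and received w from Kira (ww), so Beatrice is Ww.
Every other individual is either homozygous by phenotype or has at least one consistent homozygous assignment, so the count is 1.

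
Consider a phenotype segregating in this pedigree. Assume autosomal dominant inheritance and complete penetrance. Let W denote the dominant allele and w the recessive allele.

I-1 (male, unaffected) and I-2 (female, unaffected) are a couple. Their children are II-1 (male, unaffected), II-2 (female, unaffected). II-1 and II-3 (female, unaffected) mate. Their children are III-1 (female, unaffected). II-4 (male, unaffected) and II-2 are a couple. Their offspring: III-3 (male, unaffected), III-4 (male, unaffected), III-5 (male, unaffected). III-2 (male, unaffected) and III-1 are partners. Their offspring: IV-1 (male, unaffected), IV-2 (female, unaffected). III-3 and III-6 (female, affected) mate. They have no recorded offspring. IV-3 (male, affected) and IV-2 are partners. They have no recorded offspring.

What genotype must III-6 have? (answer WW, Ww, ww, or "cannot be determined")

cannot be determined

III-6's phenotype allows WW or Ww, and no parent or child forces a single allele at both positions; consistent genotype assignments exist with III-6 as WW or Ww.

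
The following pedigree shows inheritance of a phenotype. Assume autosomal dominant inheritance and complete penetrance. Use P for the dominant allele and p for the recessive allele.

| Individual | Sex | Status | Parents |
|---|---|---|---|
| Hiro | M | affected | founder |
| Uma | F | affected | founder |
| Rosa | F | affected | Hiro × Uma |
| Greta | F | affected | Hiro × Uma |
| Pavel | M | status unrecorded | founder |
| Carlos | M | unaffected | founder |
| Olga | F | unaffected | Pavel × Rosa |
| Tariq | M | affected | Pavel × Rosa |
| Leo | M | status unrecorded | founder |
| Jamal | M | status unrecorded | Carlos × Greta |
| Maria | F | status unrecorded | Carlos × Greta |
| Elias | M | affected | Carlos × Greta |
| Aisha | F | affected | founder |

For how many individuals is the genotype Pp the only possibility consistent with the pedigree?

Obligate heterozygotes: Rosa is affected so carries P and passed p to Olga (pp), so Rosa is Pp; Elias is affected so carries P and received p from Carlos (pp), so Elias is Pp.
Every other individual is either homozygous by phenotype or has at least one consistent homozygous assignment, so the count is 2.

2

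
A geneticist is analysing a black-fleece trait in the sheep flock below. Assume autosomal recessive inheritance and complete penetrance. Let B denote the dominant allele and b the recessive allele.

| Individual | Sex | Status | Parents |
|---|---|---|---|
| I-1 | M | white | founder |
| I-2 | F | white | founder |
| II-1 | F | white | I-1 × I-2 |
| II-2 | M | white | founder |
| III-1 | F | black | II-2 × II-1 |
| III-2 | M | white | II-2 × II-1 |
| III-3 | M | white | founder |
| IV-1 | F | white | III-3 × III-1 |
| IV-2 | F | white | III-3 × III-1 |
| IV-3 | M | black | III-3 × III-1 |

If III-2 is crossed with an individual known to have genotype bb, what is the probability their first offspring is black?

1/3

II-2 is white so carries B and passed b to III-1 (bb), so II-2 is Bb.
II-1 is white so carries B and passed b to III-1 (bb), so II-1 is Bb.
III-2 is a white offspring of II-2 (Bb) × II-1 (Bb), whose cross gives 1/4 BB : 1/2 Bb : 1/4 bb; conditioning on being white, III-2 is BB with probability 1/3, Bb with probability 2/3.
Summing over parental genotype combinations, P(offspring is black) = 2/3·1/2 = 1/3.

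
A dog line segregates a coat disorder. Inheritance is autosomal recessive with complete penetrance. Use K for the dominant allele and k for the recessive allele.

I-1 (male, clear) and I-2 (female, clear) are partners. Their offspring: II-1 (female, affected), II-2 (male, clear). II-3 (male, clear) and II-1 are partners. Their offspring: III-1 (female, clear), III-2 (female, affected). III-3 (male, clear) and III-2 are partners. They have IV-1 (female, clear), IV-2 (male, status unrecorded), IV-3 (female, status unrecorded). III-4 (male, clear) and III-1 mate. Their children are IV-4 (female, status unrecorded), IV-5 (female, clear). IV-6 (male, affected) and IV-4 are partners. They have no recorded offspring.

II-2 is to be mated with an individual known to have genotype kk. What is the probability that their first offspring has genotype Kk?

I-1 is clear so carries K and passed k to II-1 (kk), so I-1 is Kk.
I-2 is clear so carries K and passed k to II-1 (kk), so I-2 is Kk.
II-2 is a clear offspring of I-1 (Kk) × I-2 (Kk), whose cross gives 1/4 KK : 1/2 Kk : 1/4 kk; conditioning on being clear, II-2 is KK with probability 1/3, Kk with probability 2/3.
Summing over parental genotype combinations, P(offspring has genotype Kk) = 1/3·1 + 2/3·1/2 = 2/3.

2/3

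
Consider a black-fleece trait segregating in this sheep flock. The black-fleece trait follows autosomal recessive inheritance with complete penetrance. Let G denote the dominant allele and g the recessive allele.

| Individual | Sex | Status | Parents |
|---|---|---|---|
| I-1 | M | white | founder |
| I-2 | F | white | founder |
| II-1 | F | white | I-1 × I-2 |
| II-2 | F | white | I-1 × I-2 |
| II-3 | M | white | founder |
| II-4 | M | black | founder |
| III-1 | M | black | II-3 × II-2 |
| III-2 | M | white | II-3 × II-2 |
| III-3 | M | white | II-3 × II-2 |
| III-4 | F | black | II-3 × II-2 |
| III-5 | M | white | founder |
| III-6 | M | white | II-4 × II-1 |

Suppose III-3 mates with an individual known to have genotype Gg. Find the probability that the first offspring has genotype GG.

II-3 is white so carries G and passed g to III-1 (gg), so II-3 is Gg.
II-2 is white so carries G and passed g to III-1 (gg), so II-2 is Gg.
III-3 is a white offspring of II-3 (Gg) × II-2 (Gg), whose cross gives 1/4 GG : 1/2 Gg : 1/4 gg; conditioning on being white, III-3 is GG with probability 1/3, Gg with probability 2/3.
Summing over parental genotype combinations, P(offspring has genotype GG) = 1/3·1/2 + 2/3·1/4 = 1/3.

1/3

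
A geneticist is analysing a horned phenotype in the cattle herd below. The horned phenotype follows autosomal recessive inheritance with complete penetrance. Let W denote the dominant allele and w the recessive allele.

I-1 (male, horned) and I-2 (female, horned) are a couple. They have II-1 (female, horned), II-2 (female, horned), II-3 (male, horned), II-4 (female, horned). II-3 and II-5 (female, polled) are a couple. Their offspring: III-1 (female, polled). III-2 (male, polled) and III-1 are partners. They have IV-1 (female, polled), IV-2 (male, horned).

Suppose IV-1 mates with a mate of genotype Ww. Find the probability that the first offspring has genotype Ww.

1/2

III-2 is polled so carries W and passed w to IV-2 (ww), so III-2 is Ww.
III-1 is polled so carries W and received w from II-3 (ww), so III-1 is Ww.
IV-1 is a polled offspring of III-2 (Ww) × III-1 (Ww), whose cross gives 1/4 WW : 1/2 Ww : 1/4 ww; conditioning on being polled, IV-1 is WW with probability 1/3, Ww with probability 2/3.
Summing over parental genotype combinations, P(offspring has genotype Ww) = 1/3·1/2 + 2/3·1/2 = 1/2.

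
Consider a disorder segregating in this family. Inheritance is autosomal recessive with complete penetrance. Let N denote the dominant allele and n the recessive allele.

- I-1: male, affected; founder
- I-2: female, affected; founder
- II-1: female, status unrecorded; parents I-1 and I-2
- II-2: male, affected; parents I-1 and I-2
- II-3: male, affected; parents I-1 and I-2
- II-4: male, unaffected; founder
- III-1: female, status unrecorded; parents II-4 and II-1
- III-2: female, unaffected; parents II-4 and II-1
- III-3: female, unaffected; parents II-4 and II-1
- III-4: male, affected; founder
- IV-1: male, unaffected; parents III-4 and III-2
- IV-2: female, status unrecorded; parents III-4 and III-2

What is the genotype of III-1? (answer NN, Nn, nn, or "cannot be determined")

cannot be determined

III-1's phenotype is unrecorded, and no parent or child forces a single allele at both positions; consistent genotype assignments exist with III-1 as Nn or nn.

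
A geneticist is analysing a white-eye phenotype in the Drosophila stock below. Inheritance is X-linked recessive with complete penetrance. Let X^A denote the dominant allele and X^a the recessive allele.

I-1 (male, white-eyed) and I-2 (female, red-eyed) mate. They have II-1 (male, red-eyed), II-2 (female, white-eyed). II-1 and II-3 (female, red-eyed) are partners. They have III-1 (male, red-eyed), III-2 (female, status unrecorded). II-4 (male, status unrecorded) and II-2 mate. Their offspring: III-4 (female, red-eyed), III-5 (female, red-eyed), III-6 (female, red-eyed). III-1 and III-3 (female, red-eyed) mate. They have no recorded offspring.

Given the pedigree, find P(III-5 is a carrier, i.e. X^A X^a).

III-5 is red-eyed so carries A and received a from II-2 (X^a X^a), so III-5 is X^A X^a, giving P(X^A X^a) = 1.

1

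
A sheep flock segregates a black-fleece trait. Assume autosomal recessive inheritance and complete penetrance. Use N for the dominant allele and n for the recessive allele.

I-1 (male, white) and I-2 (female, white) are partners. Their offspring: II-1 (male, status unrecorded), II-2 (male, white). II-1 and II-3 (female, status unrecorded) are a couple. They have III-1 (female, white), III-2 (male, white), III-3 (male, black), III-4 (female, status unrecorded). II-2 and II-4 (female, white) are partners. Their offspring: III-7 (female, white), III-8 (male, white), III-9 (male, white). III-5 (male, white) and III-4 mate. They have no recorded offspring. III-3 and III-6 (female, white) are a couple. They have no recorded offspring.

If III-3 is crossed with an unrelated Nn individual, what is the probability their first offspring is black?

III-3 is black, so III-3 is nn.
The cross gives 1/2 Nn : 1/2 nn, so P(offspring is black) = 1/2.

1/2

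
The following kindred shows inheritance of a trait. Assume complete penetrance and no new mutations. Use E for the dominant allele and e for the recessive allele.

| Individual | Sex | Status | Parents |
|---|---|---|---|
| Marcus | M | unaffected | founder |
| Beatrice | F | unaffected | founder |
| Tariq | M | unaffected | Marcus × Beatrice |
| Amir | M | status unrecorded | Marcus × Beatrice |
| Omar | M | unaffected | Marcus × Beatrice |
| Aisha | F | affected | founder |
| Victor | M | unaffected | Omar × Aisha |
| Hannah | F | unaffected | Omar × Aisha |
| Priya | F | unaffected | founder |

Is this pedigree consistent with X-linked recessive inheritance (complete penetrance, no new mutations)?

No

Under X-linked recessive, Victor (unaffected, male) cannot arise from Omar (unaffected) × Aisha (affected).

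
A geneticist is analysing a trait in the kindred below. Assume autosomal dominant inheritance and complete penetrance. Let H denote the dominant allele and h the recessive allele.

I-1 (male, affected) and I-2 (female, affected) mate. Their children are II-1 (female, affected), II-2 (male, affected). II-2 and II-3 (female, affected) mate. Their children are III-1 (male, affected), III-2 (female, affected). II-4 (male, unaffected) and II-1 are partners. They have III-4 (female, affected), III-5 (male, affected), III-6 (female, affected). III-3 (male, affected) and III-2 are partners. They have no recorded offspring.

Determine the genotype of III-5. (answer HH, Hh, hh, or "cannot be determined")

From phenotype alone, III-5 is HH or Hh.
III-5 is affected so carries H and received h from II-4 (hh), so III-5 is Hh.

Hh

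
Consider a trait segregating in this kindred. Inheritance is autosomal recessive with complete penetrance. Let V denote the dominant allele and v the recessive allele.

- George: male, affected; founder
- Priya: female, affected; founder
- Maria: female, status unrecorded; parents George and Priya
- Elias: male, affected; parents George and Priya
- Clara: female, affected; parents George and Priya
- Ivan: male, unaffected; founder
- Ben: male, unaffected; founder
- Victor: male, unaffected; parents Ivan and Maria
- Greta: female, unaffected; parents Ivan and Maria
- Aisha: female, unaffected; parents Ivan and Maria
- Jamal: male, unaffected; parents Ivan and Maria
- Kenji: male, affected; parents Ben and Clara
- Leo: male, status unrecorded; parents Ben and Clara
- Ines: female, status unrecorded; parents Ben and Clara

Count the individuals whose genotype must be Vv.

5

Obligate heterozygotes: Ben is unaffected so carries V and passed v to Kenji (vv), so Ben is Vv; Victor is unaffected so carries V and received v from Maria (vv), so Victor is Vv; Greta is unaffected so carries V and received v from Maria (vv), so Greta is Vv; Aisha is unaffected so carries V and received v from Maria (vv), so Aisha is Vv; Jamal is unaffected so carries V and received v from Maria (vv), so Jamal is Vv.
Every other individual is either homozygous by phenotype or has at least one consistent homozygous assignment, so the count is 5.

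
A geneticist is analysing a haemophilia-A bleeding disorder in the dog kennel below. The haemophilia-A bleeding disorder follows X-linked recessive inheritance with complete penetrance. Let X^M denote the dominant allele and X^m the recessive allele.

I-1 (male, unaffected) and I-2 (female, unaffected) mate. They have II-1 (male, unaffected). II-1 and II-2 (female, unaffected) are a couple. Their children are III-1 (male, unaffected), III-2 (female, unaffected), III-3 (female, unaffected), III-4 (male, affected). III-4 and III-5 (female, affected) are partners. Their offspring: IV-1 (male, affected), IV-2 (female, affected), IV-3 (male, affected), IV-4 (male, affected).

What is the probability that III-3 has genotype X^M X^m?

1/2

II-1 is unaffected, so II-1 is X^M Y.
II-2 is unaffected so carries M and passed m to III-4 (X^m Y), so II-2 is X^M X^m.
Their cross gives offspring ratios 1/2 X^M X^M : 1/2 X^M X^m. Conditioning on III-3 being unaffected, P(X^M X^m) = 1/2 / 1 = 1/2.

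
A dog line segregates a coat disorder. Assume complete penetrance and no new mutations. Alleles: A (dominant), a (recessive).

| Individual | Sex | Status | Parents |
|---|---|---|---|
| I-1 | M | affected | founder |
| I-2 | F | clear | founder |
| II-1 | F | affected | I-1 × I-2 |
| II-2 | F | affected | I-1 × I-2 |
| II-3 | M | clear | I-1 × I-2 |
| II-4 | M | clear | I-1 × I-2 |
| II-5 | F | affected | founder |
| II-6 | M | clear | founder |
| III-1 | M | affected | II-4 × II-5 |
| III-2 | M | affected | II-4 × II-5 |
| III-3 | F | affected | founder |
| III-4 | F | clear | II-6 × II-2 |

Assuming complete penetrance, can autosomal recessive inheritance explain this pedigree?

Yes

A consistent assignment under autosomal recessive exists: I-1 aa, I-2 Aa, II-1 aa, II-2 aa, II-3 Aa, II-4 Aa, II-5 aa, II-6 AA, III-1 aa, III-2 aa, III-3 aa, III-4 Aa.
In this assignment every recorded phenotype matches its genotype and every non-founder's genotype is obtainable from its parents' genotypes, so the pedigree is consistent.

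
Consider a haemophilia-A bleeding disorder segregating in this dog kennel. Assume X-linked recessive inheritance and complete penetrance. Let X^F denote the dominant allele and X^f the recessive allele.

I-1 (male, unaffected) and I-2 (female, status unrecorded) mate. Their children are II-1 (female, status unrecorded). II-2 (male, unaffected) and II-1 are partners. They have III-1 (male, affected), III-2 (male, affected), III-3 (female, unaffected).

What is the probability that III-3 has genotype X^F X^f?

II-2 is unaffected, so II-2 is X^F Y.
II-1 received F from I-1 (X^F Y) and passed f to III-1 (X^f Y), so II-1 is X^F X^f.
Their cross gives offspring ratios 1/2 X^F X^F : 1/2 X^F X^f. Conditioning on III-3 being unaffected, P(X^F X^f) = 1/2 / 1 = 1/2.

1/2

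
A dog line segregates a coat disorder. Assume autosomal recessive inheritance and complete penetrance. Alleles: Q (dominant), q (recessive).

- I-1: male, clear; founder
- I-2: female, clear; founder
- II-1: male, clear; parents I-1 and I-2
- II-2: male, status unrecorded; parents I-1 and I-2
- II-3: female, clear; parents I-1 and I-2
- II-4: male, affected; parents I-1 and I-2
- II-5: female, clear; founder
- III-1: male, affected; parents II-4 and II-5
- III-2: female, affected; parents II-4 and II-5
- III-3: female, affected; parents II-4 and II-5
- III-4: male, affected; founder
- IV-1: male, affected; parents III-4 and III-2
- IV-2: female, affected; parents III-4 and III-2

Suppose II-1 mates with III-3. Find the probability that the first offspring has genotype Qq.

2/3

I-1 is clear so carries Q and passed q to II-4 (qq), so I-1 is Qq.
I-2 is clear so carries Q and passed q to II-4 (qq), so I-2 is Qq.
II-1 is a clear offspring of I-1 (Qq) × I-2 (Qq), whose cross gives 1/4 QQ : 1/2 Qq : 1/4 qq; conditioning on being clear, II-1 is QQ with probability 1/3, Qq with probability 2/3.
III-3 is affected, so III-3 is qq.
Summing over parental genotype combinations, P(offspring has genotype Qq) = 1/3·1 + 2/3·1/2 = 2/3.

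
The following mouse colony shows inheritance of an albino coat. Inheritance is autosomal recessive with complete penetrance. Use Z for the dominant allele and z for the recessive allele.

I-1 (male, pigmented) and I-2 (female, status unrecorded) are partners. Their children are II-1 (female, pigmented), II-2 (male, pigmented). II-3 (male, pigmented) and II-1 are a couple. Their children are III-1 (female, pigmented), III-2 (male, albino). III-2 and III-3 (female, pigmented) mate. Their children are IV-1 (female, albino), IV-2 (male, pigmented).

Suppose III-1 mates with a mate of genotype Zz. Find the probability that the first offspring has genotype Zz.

1/2

II-3 is pigmented so carries Z and passed z to III-2 (zz), so II-3 is Zz.
II-1 is pigmented so carries Z and passed z to III-2 (zz), so II-1 is Zz.
III-1 is a pigmented offspring of II-3 (Zz) × II-1 (Zz), whose cross gives 1/4 ZZ : 1/2 Zz : 1/4 zz; conditioning on being pigmented, III-1 is ZZ with probability 1/3, Zz with probability 2/3.
Summing over parental genotype combinations, P(offspring has genotype Zz) = 1/3·1/2 + 2/3·1/2 = 1/2.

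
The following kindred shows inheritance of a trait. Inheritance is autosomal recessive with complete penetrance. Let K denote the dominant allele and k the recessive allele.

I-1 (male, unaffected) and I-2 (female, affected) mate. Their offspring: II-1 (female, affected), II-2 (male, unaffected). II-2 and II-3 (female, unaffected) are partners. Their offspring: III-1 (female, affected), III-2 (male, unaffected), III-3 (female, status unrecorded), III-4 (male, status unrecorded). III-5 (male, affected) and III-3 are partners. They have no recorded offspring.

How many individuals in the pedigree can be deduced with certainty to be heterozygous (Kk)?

3

Obligate heterozygotes: I-1 is unaffected so carries K and passed k to II-1 (kk), so I-1 is Kk; II-2 is unaffected so carries K and received k from I-2 (kk), so II-2 is Kk; II-3 is unaffected so carries K and passed k to III-1 (kk), so II-3 is Kk.
Every other individual is either homozygous by phenotype or has at least one consistent homozygous assignment, so the count is 3.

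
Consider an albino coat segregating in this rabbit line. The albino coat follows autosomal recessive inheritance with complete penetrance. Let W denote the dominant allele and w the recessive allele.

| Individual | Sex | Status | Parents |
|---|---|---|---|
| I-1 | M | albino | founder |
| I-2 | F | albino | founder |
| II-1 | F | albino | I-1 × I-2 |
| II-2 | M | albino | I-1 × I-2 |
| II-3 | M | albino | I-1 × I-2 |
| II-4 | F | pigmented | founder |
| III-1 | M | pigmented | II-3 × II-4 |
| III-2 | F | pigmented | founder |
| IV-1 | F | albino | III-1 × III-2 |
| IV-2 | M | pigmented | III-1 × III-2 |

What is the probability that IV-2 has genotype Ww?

2/3

III-1 is pigmented so carries W and received w from II-3 (ww), so III-1 is Ww.
III-2 is pigmented so carries W and passed w to IV-1 (ww), so III-2 is Ww.
Their cross gives offspring ratios 1/4 WW : 1/2 Ww : 1/4 ww. Conditioning on IV-2 being pigmented, P(Ww) = 1/2 / 3/4 = 2/3.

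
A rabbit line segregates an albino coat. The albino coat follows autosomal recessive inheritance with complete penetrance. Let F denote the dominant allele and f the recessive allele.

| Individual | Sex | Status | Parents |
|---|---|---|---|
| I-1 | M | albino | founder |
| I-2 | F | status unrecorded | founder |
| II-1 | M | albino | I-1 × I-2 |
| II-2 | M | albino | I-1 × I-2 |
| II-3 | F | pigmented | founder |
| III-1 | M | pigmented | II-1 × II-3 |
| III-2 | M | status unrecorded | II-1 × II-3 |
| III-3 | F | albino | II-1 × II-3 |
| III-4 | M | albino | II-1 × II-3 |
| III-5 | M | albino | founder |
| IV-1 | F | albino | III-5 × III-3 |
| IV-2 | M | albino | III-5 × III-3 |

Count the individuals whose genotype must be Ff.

Obligate heterozygotes: II-3 is pigmented so carries F and passed f to III-3 (ff), so II-3 is Ff; III-1 is pigmented so carries F and received f from II-1 (ff), so III-1 is Ff.
Every other individual is either homozygous by phenotype or has at least one consistent homozygous assignment, so the count is 2.

2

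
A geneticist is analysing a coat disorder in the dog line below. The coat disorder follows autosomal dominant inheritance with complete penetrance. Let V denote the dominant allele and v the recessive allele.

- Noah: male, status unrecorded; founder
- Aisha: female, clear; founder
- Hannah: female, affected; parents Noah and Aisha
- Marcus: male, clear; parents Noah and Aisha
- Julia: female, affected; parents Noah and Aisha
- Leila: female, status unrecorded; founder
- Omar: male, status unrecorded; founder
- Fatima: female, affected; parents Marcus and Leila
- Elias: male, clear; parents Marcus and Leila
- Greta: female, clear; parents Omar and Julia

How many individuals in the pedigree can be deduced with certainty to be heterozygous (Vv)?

Obligate heterozygotes: Noah passed V to Hannah (Vv, whose v came from Aisha) and passed v to Marcus (vv), so Noah is Vv; Hannah is affected so carries V and received v from Aisha (vv), so Hannah is Vv; Julia is affected so carries V and received v from Aisha (vv), so Julia is Vv; Leila passed V to Fatima (Vv, whose v came from Marcus) and passed v to Elias (vv), so Leila is Vv; Fatima is affected so carries V and received v from Marcus (vv), so Fatima is Vv.
Every other individual is either homozygous by phenotype or has at least one consistent homozygous assignment, so the count is 5.

5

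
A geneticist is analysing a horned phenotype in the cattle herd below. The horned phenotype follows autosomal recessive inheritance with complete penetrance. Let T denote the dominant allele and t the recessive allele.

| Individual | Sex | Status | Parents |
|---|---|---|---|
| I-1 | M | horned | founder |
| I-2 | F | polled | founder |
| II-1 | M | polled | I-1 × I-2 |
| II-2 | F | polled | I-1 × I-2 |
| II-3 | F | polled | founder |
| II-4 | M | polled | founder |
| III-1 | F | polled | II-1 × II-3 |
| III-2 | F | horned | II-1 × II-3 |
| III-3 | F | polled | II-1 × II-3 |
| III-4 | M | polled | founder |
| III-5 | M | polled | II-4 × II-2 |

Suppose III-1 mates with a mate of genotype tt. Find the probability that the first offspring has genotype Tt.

II-1 is polled so carries T and received t from I-1 (tt), so II-1 is Tt.
II-3 is polled so carries T and passed t to III-2 (tt), so II-3 is Tt.
III-1 is a polled offspring of II-1 (Tt) × II-3 (Tt), whose cross gives 1/4 TT : 1/2 Tt : 1/4 tt; conditioning on being polled, III-1 is TT with probability 1/3, Tt with probability 2/3.
Summing over parental genotype combinations, P(offspring has genotype Tt) = 1/3·1 + 2/3·1/2 = 2/3.

2/3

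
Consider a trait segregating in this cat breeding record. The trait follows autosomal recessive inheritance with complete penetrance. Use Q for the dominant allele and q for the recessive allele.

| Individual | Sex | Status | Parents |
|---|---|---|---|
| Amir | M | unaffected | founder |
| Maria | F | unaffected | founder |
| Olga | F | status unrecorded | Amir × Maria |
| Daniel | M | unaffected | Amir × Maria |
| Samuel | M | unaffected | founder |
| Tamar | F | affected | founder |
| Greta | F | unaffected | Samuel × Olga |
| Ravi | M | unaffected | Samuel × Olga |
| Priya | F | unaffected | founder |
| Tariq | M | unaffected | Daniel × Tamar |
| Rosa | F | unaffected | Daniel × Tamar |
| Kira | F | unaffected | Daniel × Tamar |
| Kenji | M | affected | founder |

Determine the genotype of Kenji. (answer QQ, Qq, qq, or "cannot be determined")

qq

Kenji is affected, so Kenji is qq.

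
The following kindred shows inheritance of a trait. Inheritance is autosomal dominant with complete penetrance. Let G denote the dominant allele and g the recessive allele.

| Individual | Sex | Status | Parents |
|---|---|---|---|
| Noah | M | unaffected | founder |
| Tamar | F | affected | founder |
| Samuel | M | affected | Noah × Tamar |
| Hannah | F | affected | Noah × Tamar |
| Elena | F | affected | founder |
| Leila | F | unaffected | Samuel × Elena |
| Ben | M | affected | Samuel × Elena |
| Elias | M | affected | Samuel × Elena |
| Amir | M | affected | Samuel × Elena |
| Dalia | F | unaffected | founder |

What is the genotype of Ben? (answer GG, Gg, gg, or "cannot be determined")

Ben's phenotype allows GG or Gg, and no parent or child forces a single allele at both positions; consistent genotype assignments exist with Ben as GG or Gg.

cannot be determined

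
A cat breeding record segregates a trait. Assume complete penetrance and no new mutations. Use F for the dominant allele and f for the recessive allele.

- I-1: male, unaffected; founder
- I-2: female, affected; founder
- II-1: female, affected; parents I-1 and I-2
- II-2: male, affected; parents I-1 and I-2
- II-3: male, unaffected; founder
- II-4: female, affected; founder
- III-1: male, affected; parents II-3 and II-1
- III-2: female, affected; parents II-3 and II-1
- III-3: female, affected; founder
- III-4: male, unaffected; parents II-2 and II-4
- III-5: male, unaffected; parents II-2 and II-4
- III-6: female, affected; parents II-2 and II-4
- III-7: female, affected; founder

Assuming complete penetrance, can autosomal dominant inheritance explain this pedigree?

A consistent assignment under autosomal dominant exists: I-1 ff, I-2 FF, II-1 Ff, II-2 Ff, II-3 ff, II-4 Ff, III-1 Ff, III-2 Ff, III-3 FF, III-4 ff, III-5 ff, III-6 FF, III-7 FF.
In this assignment every recorded phenotype matches its genotype and every non-founder's genotype is obtainable from its parents' genotypes, so the pedigree is consistent.

Yes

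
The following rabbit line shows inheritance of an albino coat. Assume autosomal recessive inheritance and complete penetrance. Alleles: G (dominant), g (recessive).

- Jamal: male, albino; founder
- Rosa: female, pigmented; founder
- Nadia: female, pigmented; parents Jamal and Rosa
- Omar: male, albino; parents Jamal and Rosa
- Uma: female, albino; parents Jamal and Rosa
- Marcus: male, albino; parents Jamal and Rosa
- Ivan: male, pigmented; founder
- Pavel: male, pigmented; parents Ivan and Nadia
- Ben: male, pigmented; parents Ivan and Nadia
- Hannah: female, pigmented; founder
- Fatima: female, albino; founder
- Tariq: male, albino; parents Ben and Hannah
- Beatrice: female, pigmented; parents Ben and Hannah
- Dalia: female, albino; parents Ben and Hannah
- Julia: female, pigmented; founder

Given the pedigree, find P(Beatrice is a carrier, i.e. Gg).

Ben is pigmented so carries G and passed g to Tariq (gg), so Ben is Gg.
Hannah is pigmented so carries G and passed g to Tariq (gg), so Hannah is Gg.
Their cross gives offspring ratios 1/4 GG : 1/2 Gg : 1/4 gg. Conditioning on Beatrice being pigmented, P(Gg) = 1/2 / 3/4 = 2/3.

2/3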